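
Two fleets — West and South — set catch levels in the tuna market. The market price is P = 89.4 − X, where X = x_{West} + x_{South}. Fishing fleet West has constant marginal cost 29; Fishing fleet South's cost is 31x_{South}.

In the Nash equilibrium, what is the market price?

49.8

Fishing fleet West's profit: π = x_{West}(89.4 − (x_{West} + x_{South})) − 29x_{West}.
∂π/∂x_{West} = 60.4 − 2x_{West} − x_{South} = 0, so x_{West} = 30.2 − 0.5x_{South}.
By the same steps for South: x_{South} = 29.2 − 0.5x_{West}.
Plugging x_{South} into West's best response: x_{West} = 30.2 − 0.5(29.2 − 0.5x_{West}) ⇒ 0.75x_{West} = 15.6, so x_{West} = 20.8.
Then x_{South} = 29.2 − 0.5·20.8 = 18.8.
Equilibrium price: P = 89.4 − 39.6 = 49.8.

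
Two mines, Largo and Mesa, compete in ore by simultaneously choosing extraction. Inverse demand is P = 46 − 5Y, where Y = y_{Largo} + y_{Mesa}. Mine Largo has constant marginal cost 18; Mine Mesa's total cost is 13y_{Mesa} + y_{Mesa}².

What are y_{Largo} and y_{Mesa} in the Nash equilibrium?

1.8, 2

Mine Largo's profit: π = y_{Largo}(46 − 5(y_{Largo} + y_{Mesa})) − 18y_{Largo}.
∂π/∂y_{Largo} = 28 − 10y_{Largo} − 5y_{Mesa} = 0, so y_{Largo} = 2.8 − 0.5y_{Mesa}.
For Mesa: ∂π/∂y_{Mesa} = 33 − 12y_{Mesa} − 5y_{Largo} = 0 ⇒ y_{Mesa} = 2.75 − (5/12)y_{Largo}.
Solving the two reaction functions simultaneously: (1 − (−0.5)(−5/12))y_{Largo} = 2.8 − 0.5·2.75, so (19/24)y_{Largo} = 1.425 and y_{Largo} = 1.8.
Then y_{Mesa} = 2.75 − (5/12)·1.8 = 2.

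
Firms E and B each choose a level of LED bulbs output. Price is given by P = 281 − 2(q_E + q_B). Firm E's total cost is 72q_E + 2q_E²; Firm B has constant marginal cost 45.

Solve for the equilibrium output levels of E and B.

Firm E's profit: π = q_E(281 − 2(q_E + q_B)) − 72q_E − 2q_E².
∂π/∂q_E = 209 − 8q_E − 2q_B = 0, so q_E = 26.125 − 0.25q_B.
For B: ∂π/∂q_B = 236 − 4q_B − 2q_E = 0 ⇒ q_B = 59 − 0.5q_E.
Substituting the second reaction function into the first: q_E = 26.125 − 0.25(59 − 0.5q_E), which gives 0.875q_E = 11.375 ⇒ q_E = 13.
Then q_B = 59 − 0.5·13 = 52.5.

13, 52.5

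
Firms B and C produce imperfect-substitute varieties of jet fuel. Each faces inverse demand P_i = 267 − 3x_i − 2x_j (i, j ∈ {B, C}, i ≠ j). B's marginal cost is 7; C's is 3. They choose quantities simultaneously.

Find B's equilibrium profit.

Firm B's profit: π = x_B(267 − 3x_B − 2x_C) − 7x_B.
∂π/∂x_B = 260 − 6x_B − 2x_C = 0 ⇒ x_B = 130/3 − (1/3)x_C.
Similarly x_C = 44 − (1/3)x_B.
Solving the two reaction functions simultaneously: (1 − (−1/3)(−1/3))x_B = 130/3 − (1/3)·44, so (8/9)x_B = 86/3 and x_B = 32.25.
Then x_C = 44 − (1/3)·32.25 = 33.25.
P_B = 267 − 3·32.25 − 2·33.25 = 103.75.
Profit = (103.75 − 7)·32.25 = 3120.1875.

3120.1875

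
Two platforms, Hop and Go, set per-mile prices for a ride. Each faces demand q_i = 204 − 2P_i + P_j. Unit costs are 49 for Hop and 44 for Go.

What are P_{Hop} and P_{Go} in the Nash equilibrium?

Hop's profit: π = (P_{Hop} − 49)(204 − 2P_{Hop} + P_{Go}).
∂π/∂P_{Hop} = 302 − 4P_{Hop} + P_{Go} = 0 ⇒ P_{Hop} = 75.5 + 0.25P_{Go}.
Similarly P_{Go} = 73 + 0.25P_{Hop}.
Plugging P_{Go} into Hop's best response: P_{Hop} = 75.5 + 0.25(73 + 0.25P_{Hop}) ⇒ 0.9375P_{Hop} = 93.75, so P_{Hop} = 100.
Then P_{Go} = 73 + 0.25·100 = 98.

100, 98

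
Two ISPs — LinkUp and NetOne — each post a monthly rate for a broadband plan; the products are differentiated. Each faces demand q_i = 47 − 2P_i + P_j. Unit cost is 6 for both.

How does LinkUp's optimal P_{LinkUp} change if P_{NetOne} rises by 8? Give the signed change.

LinkUp's profit: π = (P_{LinkUp} − 6)(47 − 2P_{LinkUp} + P_{NetOne}).
∂π/∂P_{LinkUp} = 59 − 4P_{LinkUp} + P_{NetOne} = 0 ⇒ P_{LinkUp} = 14.75 + 0.25P_{NetOne}.
The reaction-function slope is 0.25, so an 8-unit rise in P_{NetOne} moves P_{LinkUp} by 0.25 × 8 = 2. LinkUp's best response rises — the actions are strategic complements.

2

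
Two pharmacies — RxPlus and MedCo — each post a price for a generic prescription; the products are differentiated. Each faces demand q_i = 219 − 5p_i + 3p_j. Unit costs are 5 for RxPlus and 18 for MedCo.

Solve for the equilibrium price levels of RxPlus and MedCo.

RxPlus's profit: π = (p_{RxPlus} − 5)(219 − 5p_{RxPlus} + 3p_{MedCo}).
∂π/∂p_{RxPlus} = 244 − 10p_{RxPlus} + 3p_{MedCo} = 0 ⇒ p_{RxPlus} = 24.4 + 0.3p_{MedCo}.
Similarly p_{MedCo} = 30.9 + 0.3p_{RxPlus}.
Solving the two reaction functions simultaneously: (1 − (0.3)(0.3))p_{RxPlus} = 24.4 + 0.3·30.9, so 0.91p_{RxPlus} = 33.67 and p_{RxPlus} = 37.
Then p_{MedCo} = 30.9 + 0.3·37 = 42.

37, 42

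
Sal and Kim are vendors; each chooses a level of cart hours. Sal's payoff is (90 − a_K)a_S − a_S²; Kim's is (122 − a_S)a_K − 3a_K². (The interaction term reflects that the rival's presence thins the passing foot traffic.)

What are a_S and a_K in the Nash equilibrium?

38, 14

Expanding Sal's payoff: 90a_S − a_Ka_S − a_S².
∂π/∂a_S = 90 − a_K − 2a_S = 0, so a_S = 45 − 0.5a_K.
Likewise for Kim: a_K = 61/3 − (1/6)a_S.
Substituting the second reaction function into the first: a_S = 45 − 0.5(61/3 − (1/6)a_S), which gives (11/12)a_S = 209/6 ⇒ a_S = 38.
Then a_K = 61/3 − (1/6)·38 = 14.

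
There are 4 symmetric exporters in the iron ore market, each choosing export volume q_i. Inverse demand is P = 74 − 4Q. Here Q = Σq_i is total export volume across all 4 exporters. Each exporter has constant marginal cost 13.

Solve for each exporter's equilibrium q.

A representative exporter's profit is π_i = q_i(74 − 4Q) − 13q_i, with Q = q_i + Σ_{j≠i} q_j.
First-order condition: 61 − 8q_i − 4Σ_{j≠i} q_j = 0.
Imposing symmetry (q_j = q for all j) turns Σ_{j≠i} q_j into 3q, so 61 = 20q and q = 3.05.

3.05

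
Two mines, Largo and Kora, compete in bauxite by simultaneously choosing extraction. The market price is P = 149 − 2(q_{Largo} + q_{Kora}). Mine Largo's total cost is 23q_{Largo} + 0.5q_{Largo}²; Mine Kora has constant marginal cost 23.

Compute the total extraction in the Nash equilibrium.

Mine Largo's profit: π = q_{Largo}(149 − 2(q_{Largo} + q_{Kora})) − 23q_{Largo} − 0.5q_{Largo}².
∂π/∂q_{Largo} = 126 − 5q_{Largo} − 2q_{Kora} = 0, so q_{Largo} = 25.2 − 0.4q_{Kora}.
For Kora: ∂π/∂q_{Kora} = 126 − 4q_{Kora} − 2q_{Largo} = 0 ⇒ q_{Kora} = 31.5 − 0.5q_{Largo}.
Plugging q_{Kora} into Largo's best response: q_{Largo} = 25.2 − 0.4(31.5 − 0.5q_{Largo}) ⇒ 0.8q_{Largo} = 12.6, so q_{Largo} = 15.75.
Then q_{Kora} = 31.5 − 0.5·15.75 = 23.625.
Total extraction: 15.75 + 23.625 = 39.375.

39.375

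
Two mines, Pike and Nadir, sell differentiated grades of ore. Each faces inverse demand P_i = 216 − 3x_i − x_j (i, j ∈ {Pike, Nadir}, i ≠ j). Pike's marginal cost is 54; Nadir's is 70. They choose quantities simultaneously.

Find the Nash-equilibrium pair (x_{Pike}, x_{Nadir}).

Mine Pike's profit: π = x_{Pike}(216 − 3x_{Pike} − x_{Nadir}) − 54x_{Pike}.
∂π/∂x_{Pike} = 162 − 6x_{Pike} − x_{Nadir} = 0 ⇒ x_{Pike} = 27 − (1/6)x_{Nadir}.
Similarly x_{Nadir} = 73/3 − (1/6)x_{Pike}.
Plugging x_{Nadir} into Pike's best response: x_{Pike} = 27 − (1/6)(73/3 − (1/6)x_{Pike}) ⇒ (35/36)x_{Pike} = 413/18, so x_{Pike} = 23.6.
Then x_{Nadir} = 73/3 − (1/6)·23.6 = 20.4.

23.6, 20.4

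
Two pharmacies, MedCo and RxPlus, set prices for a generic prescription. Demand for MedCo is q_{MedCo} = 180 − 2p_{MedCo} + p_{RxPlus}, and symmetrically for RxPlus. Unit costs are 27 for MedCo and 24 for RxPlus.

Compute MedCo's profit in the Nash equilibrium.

5120.72

MedCo's profit: π = (p_{MedCo} − 27)(180 − 2p_{MedCo} + p_{RxPlus}).
∂π/∂p_{MedCo} = 234 − 4p_{MedCo} + p_{RxPlus} = 0 ⇒ p_{MedCo} = 58.5 + 0.25p_{RxPlus}.
Similarly p_{RxPlus} = 57 + 0.25p_{MedCo}.
Substituting the second reaction function into the first: p_{MedCo} = 58.5 + 0.25(57 + 0.25p_{MedCo}), which gives 0.9375p_{MedCo} = 72.75 ⇒ p_{MedCo} = 77.6.
Then p_{RxPlus} = 57 + 0.25·77.6 = 76.4.
q_{MedCo} = 180 − 2·77.6 + 76.4 = 101.2.
Profit = (77.6 − 27)·101.2 = 5120.72.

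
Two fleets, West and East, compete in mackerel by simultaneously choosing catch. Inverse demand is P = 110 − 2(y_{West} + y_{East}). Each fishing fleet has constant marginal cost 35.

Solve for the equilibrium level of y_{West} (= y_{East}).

12.5

Fishing fleet West's profit: π = y_{West}(110 − 2(y_{West} + y_{East})) − 35y_{West}.
∂π/∂y_{West} = 75 − 4y_{West} − 2y_{East} = 0, so y_{West} = 18.75 − 0.5y_{East}.
Setting y_{West} = y_{East} in the reaction function: y_{West} = 18.75 − 0.5y_{West}, so y_{West} = 18.75 / 1.5 = 12.5.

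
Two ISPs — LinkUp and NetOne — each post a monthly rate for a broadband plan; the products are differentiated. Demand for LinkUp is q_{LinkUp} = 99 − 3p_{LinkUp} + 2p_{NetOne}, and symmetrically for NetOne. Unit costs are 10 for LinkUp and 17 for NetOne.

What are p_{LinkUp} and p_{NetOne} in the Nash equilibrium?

33.5625, 36.1875

LinkUp's profit: π = (p_{LinkUp} − 10)(99 − 3p_{LinkUp} + 2p_{NetOne}).
∂π/∂p_{LinkUp} = 129 − 6p_{LinkUp} + 2p_{NetOne} = 0 ⇒ p_{LinkUp} = 21.5 + (1/3)p_{NetOne}.
Similarly p_{NetOne} = 25 + (1/3)p_{LinkUp}.
Solving the two reaction functions simultaneously: (1 − (1/3)(1/3))p_{LinkUp} = 21.5 + (1/3)·25, so (8/9)p_{LinkUp} = 179/6 and p_{LinkUp} = 33.5625.
Then p_{NetOne} = 25 + (1/3)·33.5625 = 36.1875.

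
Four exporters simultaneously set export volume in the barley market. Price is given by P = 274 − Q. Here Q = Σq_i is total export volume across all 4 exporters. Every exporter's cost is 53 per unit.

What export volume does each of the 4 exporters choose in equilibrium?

44.2

A representative exporter's profit is π_i = q_i(274 − Q) − 53q_i, with Q = q_i + Σ_{j≠i} q_j.
First-order condition: 221 − 2q_i − Σ_{j≠i} q_j = 0.
With identical exporters, set every q_j = q: then 221 − 2q − 3q = 0, i.e. q = 221/5 = 44.2.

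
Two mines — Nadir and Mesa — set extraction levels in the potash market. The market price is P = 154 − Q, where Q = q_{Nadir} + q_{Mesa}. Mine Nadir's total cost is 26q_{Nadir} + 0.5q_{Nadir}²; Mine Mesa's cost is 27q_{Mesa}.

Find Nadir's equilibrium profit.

Mine Nadir's profit: π = q_{Nadir}(154 − (q_{Nadir} + q_{Mesa})) − 26q_{Nadir} − 0.5q_{Nadir}².
∂π/∂q_{Nadir} = 128 − 3q_{Nadir} − q_{Mesa} = 0, so q_{Nadir} = 128/3 − (1/3)q_{Mesa}.
For Mesa: ∂π/∂q_{Mesa} = 127 − 2q_{Mesa} − q_{Nadir} = 0 ⇒ q_{Mesa} = 63.5 − 0.5q_{Nadir}.
Substituting the second reaction function into the first: q_{Nadir} = 128/3 − (1/3)(63.5 − 0.5q_{Nadir}), which gives (5/6)q_{Nadir} = 21.5 ⇒ q_{Nadir} = 25.8.
Then q_{Mesa} = 63.5 − 0.5·25.8 = 50.6.
Price P = 154 − 76.4 = 77.6.
Nadir's profit: (77.6 − 26)·25.8 − 0.5(25.8)² = 998.46.

998.46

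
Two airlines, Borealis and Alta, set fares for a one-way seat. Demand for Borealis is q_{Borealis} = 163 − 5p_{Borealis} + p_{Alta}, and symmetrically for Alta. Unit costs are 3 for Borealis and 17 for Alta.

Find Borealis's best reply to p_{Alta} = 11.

18.9

Borealis's profit: π = (p_{Borealis} − 3)(163 − 5p_{Borealis} + p_{Alta}).
∂π/∂p_{Borealis} = 178 − 10p_{Borealis} + p_{Alta} = 0 ⇒ p_{Borealis} = 17.8 + 0.1p_{Alta}.
At p_{Alta} = 11: p_{Borealis} = 17.8 + 0.1·11 = 18.9.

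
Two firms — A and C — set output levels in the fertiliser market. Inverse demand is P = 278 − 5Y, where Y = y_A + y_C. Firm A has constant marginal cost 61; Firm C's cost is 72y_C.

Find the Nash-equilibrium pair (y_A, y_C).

15.2, 13

Firm A's profit: π = y_A(278 − 5(y_A + y_C)) − 61y_A.
∂π/∂y_A = 217 − 10y_A − 5y_C = 0, so y_A = 21.7 − 0.5y_C.
By the same steps for C: y_C = 20.6 − 0.5y_A.
Substituting the second reaction function into the first: y_A = 21.7 − 0.5(20.6 − 0.5y_A), which gives 0.75y_A = 11.4 ⇒ y_A = 15.2.
Then y_C = 20.6 − 0.5·15.2 = 13.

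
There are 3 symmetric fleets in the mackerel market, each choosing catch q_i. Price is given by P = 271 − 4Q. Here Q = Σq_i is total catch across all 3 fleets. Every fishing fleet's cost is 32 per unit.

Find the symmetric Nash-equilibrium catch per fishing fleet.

A representative fishing fleet's profit is π_i = q_i(271 − 4Q) − 32q_i, with Q = q_i + Σ_{j≠i} q_j.
First-order condition: 239 − 8q_i − 4Σ_{j≠i} q_j = 0.
Imposing symmetry (q_j = q for all j) turns Σ_{j≠i} q_j into 2q, so 239 = 16q and q = 14.9375.

14.9375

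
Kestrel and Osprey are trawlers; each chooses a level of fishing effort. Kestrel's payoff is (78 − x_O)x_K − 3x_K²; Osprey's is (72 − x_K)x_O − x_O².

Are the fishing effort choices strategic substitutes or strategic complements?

Expanding Kestrel's payoff: 78x_K − x_Ox_K − 3x_K².
∂π/∂x_K = 78 − x_O − 6x_K = 0, so x_K = 13 − (1/6)x_O.
The best-response slope dx_K/dx_O = −1/6 < 0: the reaction function is downward-sloping, so the choices are strategic substitutes.

strategic substitutes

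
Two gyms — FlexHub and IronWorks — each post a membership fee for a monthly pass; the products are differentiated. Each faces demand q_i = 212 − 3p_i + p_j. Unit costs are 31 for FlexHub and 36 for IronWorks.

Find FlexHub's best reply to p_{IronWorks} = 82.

FlexHub's profit: π = (p_{FlexHub} − 31)(212 − 3p_{FlexHub} + p_{IronWorks}).
∂π/∂p_{FlexHub} = 305 − 6p_{FlexHub} + p_{IronWorks} = 0 ⇒ p_{FlexHub} = 305/6 + (1/6)p_{IronWorks}.
At p_{IronWorks} = 82: p_{FlexHub} = 305/6 + (1/6)·82 = 64.5.

64.5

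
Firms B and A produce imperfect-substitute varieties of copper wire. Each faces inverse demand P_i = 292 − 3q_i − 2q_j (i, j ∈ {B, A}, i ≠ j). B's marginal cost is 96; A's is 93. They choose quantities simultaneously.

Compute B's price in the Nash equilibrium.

Firm B's profit: π = q_B(292 − 3q_B − 2q_A) − 96q_B.
∂π/∂q_B = 196 − 6q_B − 2q_A = 0 ⇒ q_B = 98/3 − (1/3)q_A.
Similarly q_A = 199/6 − (1/3)q_B.
Plugging q_A into B's best response: q_B = 98/3 − (1/3)(199/6 − (1/3)q_B) ⇒ (8/9)q_B = 389/18, so q_B = 24.3125.
Then q_A = 199/6 − (1/3)·24.3125 = 25.0625.
P_B = 292 − 3·24.3125 − 2·25.0625 = 168.9375.

168.9375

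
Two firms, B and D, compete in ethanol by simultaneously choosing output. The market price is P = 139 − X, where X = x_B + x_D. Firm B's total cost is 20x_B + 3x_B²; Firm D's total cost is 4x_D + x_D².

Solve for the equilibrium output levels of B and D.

11, 31

Firm B's profit: π = x_B(139 − (x_B + x_D)) − 20x_B − 3x_B².
∂π/∂x_B = 119 − 8x_B − x_D = 0, so x_B = 14.875 − 0.125x_D.
For D: ∂π/∂x_D = 135 − 4x_D − x_B = 0 ⇒ x_D = 33.75 − 0.25x_B.
Substituting the second reaction function into the first: x_B = 14.875 − 0.125(33.75 − 0.25x_B), which gives (31/32)x_B = 341/32 ⇒ x_B = 11.
Then x_D = 33.75 − 0.25·11 = 31.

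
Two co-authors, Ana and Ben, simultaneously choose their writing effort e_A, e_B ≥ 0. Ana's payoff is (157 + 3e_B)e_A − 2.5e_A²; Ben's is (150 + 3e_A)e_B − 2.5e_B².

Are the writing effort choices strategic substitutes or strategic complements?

strategic complements

Expanding Ana's payoff: 157e_A + 3e_Be_A − 2.5e_A².
∂π/∂e_A = 157 + 3e_B − 5e_A = 0, so e_A = 31.4 + 0.6e_B.
The best-response slope de_A/de_B = 0.6 > 0: the reaction function is upward-sloping, so the choices are strategic complements.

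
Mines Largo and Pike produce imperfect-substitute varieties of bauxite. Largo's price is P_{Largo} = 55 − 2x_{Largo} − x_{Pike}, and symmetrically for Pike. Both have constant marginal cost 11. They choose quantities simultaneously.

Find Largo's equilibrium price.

28.6

Mine Largo's profit: π = x_{Largo}(55 − 2x_{Largo} − x_{Pike}) − 11x_{Largo}.
∂π/∂x_{Largo} = 44 − 4x_{Largo} − x_{Pike} = 0 ⇒ x_{Largo} = 11 − 0.25x_{Pike}.
Setting x_{Largo} = x_{Pike} in the reaction function: x_{Largo} = 11 − 0.25x_{Largo}, so x_{Largo} = 11 / 1.25 = 8.8.
P_{Largo} = 55 − 2·8.8 − 8.8 = 28.6.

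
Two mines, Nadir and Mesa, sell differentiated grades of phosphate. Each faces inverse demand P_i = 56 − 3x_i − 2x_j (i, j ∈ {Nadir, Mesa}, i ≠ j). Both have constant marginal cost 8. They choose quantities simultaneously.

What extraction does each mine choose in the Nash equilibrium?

Mine Nadir's profit: π = x_{Nadir}(56 − 3x_{Nadir} − 2x_{Mesa}) − 8x_{Nadir}.
∂π/∂x_{Nadir} = 48 − 6x_{Nadir} − 2x_{Mesa} = 0 ⇒ x_{Nadir} = 8 − (1/3)x_{Mesa}.
The game is symmetric, so in equilibrium x_{Mesa} = x_{Nadir}: the reaction function gives (4/3)x_{Nadir} = 8, hence x_{Nadir} = 6.

6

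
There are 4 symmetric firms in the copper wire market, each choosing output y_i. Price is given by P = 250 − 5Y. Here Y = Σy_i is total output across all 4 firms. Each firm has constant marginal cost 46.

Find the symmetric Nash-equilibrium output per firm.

A representative firm's profit is π_i = y_i(250 − 5Y) − 46y_i, with Y = y_i + Σ_{j≠i} y_j.
First-order condition: 204 − 10y_i − 5Σ_{j≠i} y_j = 0.
With identical firms, set every y_j = y: then 204 − 10y − 15y = 0, i.e. y = 204/25 = 8.16.

8.16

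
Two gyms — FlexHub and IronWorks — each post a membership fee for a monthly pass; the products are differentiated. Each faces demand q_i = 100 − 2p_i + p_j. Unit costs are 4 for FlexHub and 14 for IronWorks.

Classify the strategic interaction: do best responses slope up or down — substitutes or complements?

FlexHub's profit: π = (p_{FlexHub} − 4)(100 − 2p_{FlexHub} + p_{IronWorks}).
∂π/∂p_{FlexHub} = 108 − 4p_{FlexHub} + p_{IronWorks} = 0 ⇒ p_{FlexHub} = 27 + 0.25p_{IronWorks}.
The best-response slope dp_{FlexHub}/dp_{IronWorks} = 0.25 > 0: the reaction function is upward-sloping, so the choices are strategic complements.

strategic complements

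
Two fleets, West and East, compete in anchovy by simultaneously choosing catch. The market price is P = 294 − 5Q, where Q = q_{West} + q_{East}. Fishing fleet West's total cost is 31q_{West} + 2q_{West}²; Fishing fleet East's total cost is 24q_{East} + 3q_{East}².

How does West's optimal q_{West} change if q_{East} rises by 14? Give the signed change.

-5

Fishing fleet West's profit: π = q_{West}(294 − 5(q_{West} + q_{East})) − 31q_{West} − 2q_{West}².
∂π/∂q_{West} = 263 − 14q_{West} − 5q_{East} = 0, so q_{West} = 263/14 − (5/14)q_{East}.
The reaction-function slope is −5/14, so a 14-unit rise in q_{East} moves q_{West} by −5/14 × 14 = −5. West's best response falls — the actions are strategic substitutes.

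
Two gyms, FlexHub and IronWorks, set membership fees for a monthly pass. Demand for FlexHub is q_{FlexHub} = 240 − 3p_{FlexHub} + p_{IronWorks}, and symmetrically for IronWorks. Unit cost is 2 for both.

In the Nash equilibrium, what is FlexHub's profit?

FlexHub's profit: π = (p_{FlexHub} − 2)(240 − 3p_{FlexHub} + p_{IronWorks}).
∂π/∂p_{FlexHub} = 246 − 6p_{FlexHub} + p_{IronWorks} = 0 ⇒ p_{FlexHub} = 41 + (1/6)p_{IronWorks}.
By symmetry p_{IronWorks} = p_{FlexHub}; substituting into the reaction function, (5/6)p_{FlexHub} = 41 and p_{FlexHub} = 49.2.
q_{FlexHub} = 240 − 3·49.2 + 49.2 = 141.6.
Profit = (49.2 − 2)·141.6 = 6683.52.

6683.52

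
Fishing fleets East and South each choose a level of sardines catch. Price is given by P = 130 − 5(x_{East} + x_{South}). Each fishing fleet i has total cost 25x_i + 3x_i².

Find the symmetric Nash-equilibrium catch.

Fishing fleet East's profit: π = x_{East}(130 − 5(x_{East} + x_{South})) − 25x_{East} − 3x_{East}².
∂π/∂x_{East} = 105 − 16x_{East} − 5x_{South} = 0, so x_{East} = 6.5625 − 0.3125x_{South}.
By symmetry x_{South} = x_{East}; substituting into the reaction function, 1.3125x_{East} = 6.5625 and x_{East} = 5.

5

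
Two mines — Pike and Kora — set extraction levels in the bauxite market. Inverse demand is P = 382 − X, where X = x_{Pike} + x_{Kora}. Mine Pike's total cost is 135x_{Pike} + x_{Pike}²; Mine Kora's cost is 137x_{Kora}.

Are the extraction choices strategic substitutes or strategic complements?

strategic substitutes

Mine Pike's profit: π = x_{Pike}(382 − (x_{Pike} + x_{Kora})) − 135x_{Pike} − x_{Pike}².
∂π/∂x_{Pike} = 247 − 4x_{Pike} − x_{Kora} = 0, so x_{Pike} = 61.75 − 0.25x_{Kora}.
The best-response slope dx_{Pike}/dx_{Kora} = −0.25 < 0: the reaction function is downward-sloping, so the choices are strategic substitutes.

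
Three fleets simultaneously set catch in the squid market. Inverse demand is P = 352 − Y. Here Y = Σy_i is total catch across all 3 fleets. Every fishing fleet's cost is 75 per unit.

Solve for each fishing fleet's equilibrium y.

69.25

A representative fishing fleet's profit is π_i = y_i(352 − Y) − 75y_i, with Y = y_i + Σ_{j≠i} y_j.
First-order condition: 277 − 2y_i − Σ_{j≠i} y_j = 0.
In a symmetric equilibrium every fishing fleet chooses the same y, so Σ_{j≠i} y_j = 2y. The condition becomes 277 − 4y = 0, giving y = 277/4 = 69.25.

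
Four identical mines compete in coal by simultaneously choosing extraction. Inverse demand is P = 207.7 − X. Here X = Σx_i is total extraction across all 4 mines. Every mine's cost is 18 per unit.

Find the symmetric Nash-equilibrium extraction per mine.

37.94

A representative mine's profit is π_i = x_i(207.7 − X) − 18x_i, with X = x_i + Σ_{j≠i} x_j.
First-order condition: 189.7 − 2x_i − Σ_{j≠i} x_j = 0.
With identical mines, set every x_j = x: then 189.7 − 2x − 3x = 0, i.e. x = 189.7/5 = 37.94.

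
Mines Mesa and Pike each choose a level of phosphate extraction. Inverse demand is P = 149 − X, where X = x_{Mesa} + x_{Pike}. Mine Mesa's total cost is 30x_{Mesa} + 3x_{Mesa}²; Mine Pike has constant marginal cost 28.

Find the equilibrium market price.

84.6

Mine Mesa's profit: π = x_{Mesa}(149 − (x_{Mesa} + x_{Pike})) − 30x_{Mesa} − 3x_{Mesa}².
∂π/∂x_{Mesa} = 119 − 8x_{Mesa} − x_{Pike} = 0, so x_{Mesa} = 14.875 − 0.125x_{Pike}.
For Pike: ∂π/∂x_{Pike} = 121 − 2x_{Pike} − x_{Mesa} = 0 ⇒ x_{Pike} = 60.5 − 0.5x_{Mesa}.
Plugging x_{Pike} into Mesa's best response: x_{Mesa} = 14.875 − 0.125(60.5 − 0.5x_{Mesa}) ⇒ 0.9375x_{Mesa} = 7.3125, so x_{Mesa} = 7.8.
Then x_{Pike} = 60.5 − 0.5·7.8 = 56.6.
Equilibrium price: P = 149 − 64.4 = 84.6.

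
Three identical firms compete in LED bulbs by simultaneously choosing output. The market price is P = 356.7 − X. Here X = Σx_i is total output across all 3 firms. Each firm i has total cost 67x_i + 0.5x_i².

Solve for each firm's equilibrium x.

A representative firm's profit is π_i = x_i(356.7 − X) − 67x_i − 0.5x_i², with X = x_i + Σ_{j≠i} x_j.
First-order condition: 289.7 − 3x_i − Σ_{j≠i} x_j = 0.
With identical firms, set every x_j = x: then 289.7 − 3x − 2x = 0, i.e. x = 289.7/5 = 57.94.

57.94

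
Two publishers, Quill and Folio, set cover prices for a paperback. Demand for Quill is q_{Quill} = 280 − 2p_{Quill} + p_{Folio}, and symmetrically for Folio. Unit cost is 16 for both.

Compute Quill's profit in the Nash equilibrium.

Quill's profit: π = (p_{Quill} − 16)(280 − 2p_{Quill} + p_{Folio}).
∂π/∂p_{Quill} = 312 − 4p_{Quill} + p_{Folio} = 0 ⇒ p_{Quill} = 78 + 0.25p_{Folio}.
By symmetry p_{Folio} = p_{Quill}; substituting into the reaction function, 0.75p_{Quill} = 78 and p_{Quill} = 104.
q_{Quill} = 280 − 2·104 + 104 = 176.
Profit = (104 − 16)·176 = 15488.

15488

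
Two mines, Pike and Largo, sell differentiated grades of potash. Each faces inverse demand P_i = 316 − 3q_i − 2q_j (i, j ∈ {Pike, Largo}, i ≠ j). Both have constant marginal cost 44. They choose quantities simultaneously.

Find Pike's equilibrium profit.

3468

Mine Pike's profit: π = q_{Pike}(316 − 3q_{Pike} − 2q_{Largo}) − 44q_{Pike}.
∂π/∂q_{Pike} = 272 − 6q_{Pike} − 2q_{Largo} = 0 ⇒ q_{Pike} = 136/3 − (1/3)q_{Largo}.
Setting q_{Pike} = q_{Largo} in the reaction function: q_{Pike} = 136/3 − (1/3)q_{Pike}, so q_{Pike} = (136/3) / (4/3) = 34.
P_{Pike} = 316 − 3·34 − 2·34 = 146.
Profit = (146 − 44)·34 = 3468.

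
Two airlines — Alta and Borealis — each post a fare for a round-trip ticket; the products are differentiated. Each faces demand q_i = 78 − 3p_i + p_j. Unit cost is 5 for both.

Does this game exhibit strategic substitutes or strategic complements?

Alta's profit: π = (p_{Alta} − 5)(78 − 3p_{Alta} + p_{Borealis}).
∂π/∂p_{Alta} = 93 − 6p_{Alta} + p_{Borealis} = 0 ⇒ p_{Alta} = 15.5 + (1/6)p_{Borealis}.
The best-response slope dp_{Alta}/dp_{Borealis} = 1/6 > 0: the reaction function is upward-sloping, so the choices are strategic complements.

strategic complements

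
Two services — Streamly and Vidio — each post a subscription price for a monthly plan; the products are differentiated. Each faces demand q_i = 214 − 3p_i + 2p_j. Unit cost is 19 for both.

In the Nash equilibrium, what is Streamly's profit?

Streamly's profit: π = (p_{Streamly} − 19)(214 − 3p_{Streamly} + 2p_{Vidio}).
∂π/∂p_{Streamly} = 271 − 6p_{Streamly} + 2p_{Vidio} = 0 ⇒ p_{Streamly} = 271/6 + (1/3)p_{Vidio}.
The game is symmetric, so in equilibrium p_{Vidio} = p_{Streamly}: the reaction function gives (2/3)p_{Streamly} = 271/6, hence p_{Streamly} = 67.75.
q_{Streamly} = 214 − 3·67.75 + 2·67.75 = 146.25.
Profit = (67.75 − 19)·146.25 = 7129.6875.

7129.6875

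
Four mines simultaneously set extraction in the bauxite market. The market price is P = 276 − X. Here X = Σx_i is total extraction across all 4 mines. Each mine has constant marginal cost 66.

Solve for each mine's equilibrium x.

A representative mine's profit is π_i = x_i(276 − X) − 66x_i, with X = x_i + Σ_{j≠i} x_j.
First-order condition: 210 − 2x_i − Σ_{j≠i} x_j = 0.
Imposing symmetry (x_j = x for all j) turns Σ_{j≠i} x_j into 3x, so 210 = 5x and x = 42.

42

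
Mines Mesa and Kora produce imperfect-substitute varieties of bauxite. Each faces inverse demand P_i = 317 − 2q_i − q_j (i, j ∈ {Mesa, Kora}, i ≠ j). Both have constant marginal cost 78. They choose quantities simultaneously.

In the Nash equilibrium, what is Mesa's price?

173.6

Mine Mesa's profit: π = q_{Mesa}(317 − 2q_{Mesa} − q_{Kora}) − 78q_{Mesa}.
∂π/∂q_{Mesa} = 239 − 4q_{Mesa} − q_{Kora} = 0 ⇒ q_{Mesa} = 59.75 − 0.25q_{Kora}.
Setting q_{Mesa} = q_{Kora} in the reaction function: q_{Mesa} = 59.75 − 0.25q_{Mesa}, so q_{Mesa} = 59.75 / 1.25 = 47.8.
P_{Mesa} = 317 − 2·47.8 − 47.8 = 173.6.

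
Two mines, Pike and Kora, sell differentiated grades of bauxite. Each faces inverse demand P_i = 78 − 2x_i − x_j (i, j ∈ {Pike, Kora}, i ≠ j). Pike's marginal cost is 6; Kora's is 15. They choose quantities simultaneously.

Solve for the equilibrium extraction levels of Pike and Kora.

15, 12

Mine Pike's profit: π = x_{Pike}(78 − 2x_{Pike} − x_{Kora}) − 6x_{Pike}.
∂π/∂x_{Pike} = 72 − 4x_{Pike} − x_{Kora} = 0 ⇒ x_{Pike} = 18 − 0.25x_{Kora}.
Similarly x_{Kora} = 15.75 − 0.25x_{Pike}.
Plugging x_{Kora} into Pike's best response: x_{Pike} = 18 − 0.25(15.75 − 0.25x_{Pike}) ⇒ 0.9375x_{Pike} = 14.0625, so x_{Pike} = 15.
Then x_{Kora} = 15.75 − 0.25·15 = 12.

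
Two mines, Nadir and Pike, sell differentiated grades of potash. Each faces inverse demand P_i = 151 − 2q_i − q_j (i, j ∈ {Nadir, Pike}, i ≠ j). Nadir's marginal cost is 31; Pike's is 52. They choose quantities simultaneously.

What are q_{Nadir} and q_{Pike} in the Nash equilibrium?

25.4, 18.4

Mine Nadir's profit: π = q_{Nadir}(151 − 2q_{Nadir} − q_{Pike}) − 31q_{Nadir}.
∂π/∂q_{Nadir} = 120 − 4q_{Nadir} − q_{Pike} = 0 ⇒ q_{Nadir} = 30 − 0.25q_{Pike}.
Similarly q_{Pike} = 24.75 − 0.25q_{Nadir}.
Solving the two reaction functions simultaneously: (1 − (−0.25)(−0.25))q_{Nadir} = 30 − 0.25·24.75, so 0.9375q_{Nadir} = 23.8125 and q_{Nadir} = 25.4.
Then q_{Pike} = 24.75 − 0.25·25.4 = 18.4.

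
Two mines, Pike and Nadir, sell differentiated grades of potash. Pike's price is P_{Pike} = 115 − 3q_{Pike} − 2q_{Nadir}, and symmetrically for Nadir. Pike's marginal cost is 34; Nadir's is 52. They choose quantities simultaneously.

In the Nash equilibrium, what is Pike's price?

67.75

Mine Pike's profit: π = q_{Pike}(115 − 3q_{Pike} − 2q_{Nadir}) − 34q_{Pike}.
∂π/∂q_{Pike} = 81 − 6q_{Pike} − 2q_{Nadir} = 0 ⇒ q_{Pike} = 13.5 − (1/3)q_{Nadir}.
Similarly q_{Nadir} = 10.5 − (1/3)q_{Pike}.
Plugging q_{Nadir} into Pike's best response: q_{Pike} = 13.5 − (1/3)(10.5 − (1/3)q_{Pike}) ⇒ (8/9)q_{Pike} = 10, so q_{Pike} = 11.25.
Then q_{Nadir} = 10.5 − (1/3)·11.25 = 6.75.
P_{Pike} = 115 − 3·11.25 − 2·6.75 = 67.75.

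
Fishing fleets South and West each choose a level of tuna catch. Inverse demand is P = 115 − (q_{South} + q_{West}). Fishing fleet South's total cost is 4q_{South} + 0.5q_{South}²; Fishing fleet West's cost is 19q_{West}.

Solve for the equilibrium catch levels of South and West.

Fishing fleet South's profit: π = q_{South}(115 − (q_{South} + q_{West})) − 4q_{South} − 0.5q_{South}².
∂π/∂q_{South} = 111 − 3q_{South} − q_{West} = 0, so q_{South} = 37 − (1/3)q_{West}.
For West: ∂π/∂q_{West} = 96 − 2q_{West} − q_{South} = 0 ⇒ q_{West} = 48 − 0.5q_{South}.
Plugging q_{West} into South's best response: q_{South} = 37 − (1/3)(48 − 0.5q_{South}) ⇒ (5/6)q_{South} = 21, so q_{South} = 25.2.
Then q_{West} = 48 − 0.5·25.2 = 35.4.

25.2, 35.4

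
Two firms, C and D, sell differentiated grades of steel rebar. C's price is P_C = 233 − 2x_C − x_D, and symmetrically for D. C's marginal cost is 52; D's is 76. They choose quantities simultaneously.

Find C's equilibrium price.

127.6

Firm C's profit: π = x_C(233 − 2x_C − x_D) − 52x_C.
∂π/∂x_C = 181 − 4x_C − x_D = 0 ⇒ x_C = 45.25 − 0.25x_D.
Similarly x_D = 39.25 − 0.25x_C.
Substituting the second reaction function into the first: x_C = 45.25 − 0.25(39.25 − 0.25x_C), which gives 0.9375x_C = 35.4375 ⇒ x_C = 37.8.
Then x_D = 39.25 − 0.25·37.8 = 29.8.
P_C = 233 − 2·37.8 − 29.8 = 127.6.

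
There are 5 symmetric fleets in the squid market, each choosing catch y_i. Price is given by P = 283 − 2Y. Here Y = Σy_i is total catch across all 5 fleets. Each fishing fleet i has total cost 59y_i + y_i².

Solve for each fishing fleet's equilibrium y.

16

A representative fishing fleet's profit is π_i = y_i(283 − 2Y) − 59y_i − y_i², with Y = y_i + Σ_{j≠i} y_j.
First-order condition: 224 − 6y_i − 2Σ_{j≠i} y_j = 0.
With identical fishing fleets, set every y_j = y: then 224 − 6y − 8y = 0, i.e. y = 224/14 = 16.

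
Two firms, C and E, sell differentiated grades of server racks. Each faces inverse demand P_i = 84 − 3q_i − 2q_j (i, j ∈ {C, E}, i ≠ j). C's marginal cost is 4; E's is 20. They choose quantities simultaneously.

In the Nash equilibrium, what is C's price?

37

Firm C's profit: π = q_C(84 − 3q_C − 2q_E) − 4q_C.
∂π/∂q_C = 80 − 6q_C − 2q_E = 0 ⇒ q_C = 40/3 − (1/3)q_E.
Similarly q_E = 32/3 − (1/3)q_C.
Solving the two reaction functions simultaneously: (1 − (−1/3)(−1/3))q_C = 40/3 − (1/3)·(32/3), so (8/9)q_C = 88/9 and q_C = 11.
Then q_E = 32/3 − (1/3)·11 = 7.
P_C = 84 − 3·11 − 2·7 = 37.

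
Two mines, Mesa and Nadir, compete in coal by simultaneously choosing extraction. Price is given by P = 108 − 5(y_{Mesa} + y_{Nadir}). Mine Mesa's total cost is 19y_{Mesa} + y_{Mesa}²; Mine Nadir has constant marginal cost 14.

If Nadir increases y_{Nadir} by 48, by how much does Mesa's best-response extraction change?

Mine Mesa's profit: π = y_{Mesa}(108 − 5(y_{Mesa} + y_{Nadir})) − 19y_{Mesa} − y_{Mesa}².
∂π/∂y_{Mesa} = 89 − 12y_{Mesa} − 5y_{Nadir} = 0, so y_{Mesa} = 89/12 − (5/12)y_{Nadir}.
The reaction-function slope is −5/12, so a 48-unit rise in y_{Nadir} moves y_{Mesa} by −5/12 × 48 = −20. Mesa's best response falls — the actions are strategic substitutes.

-20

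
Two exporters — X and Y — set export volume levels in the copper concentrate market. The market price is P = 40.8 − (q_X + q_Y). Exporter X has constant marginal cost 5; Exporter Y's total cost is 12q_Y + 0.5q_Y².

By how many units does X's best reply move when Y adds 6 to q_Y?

-3

Exporter X's profit: π = q_X(40.8 − (q_X + q_Y)) − 5q_X.
∂π/∂q_X = 35.8 − 2q_X − q_Y = 0, so q_X = 17.9 − 0.5q_Y.
The reaction-function slope is −0.5, so a 6-unit rise in q_Y moves q_X by −0.5 × 6 = −3. X's best response falls — the actions are strategic substitutes.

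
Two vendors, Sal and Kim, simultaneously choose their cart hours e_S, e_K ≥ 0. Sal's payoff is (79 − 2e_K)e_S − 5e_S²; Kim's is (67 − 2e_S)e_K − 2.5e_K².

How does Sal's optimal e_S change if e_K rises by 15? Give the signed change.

-3

Expanding Sal's payoff: 79e_S − 2e_Ke_S − 5e_S².
∂π/∂e_S = 79 − 2e_K − 10e_S = 0, so e_S = 7.9 − 0.2e_K.
The reaction-function slope is −0.2, so a 15-unit rise in e_K moves e_S by −0.2 × 15 = −3. Sal's best response falls — the actions are strategic substitutes.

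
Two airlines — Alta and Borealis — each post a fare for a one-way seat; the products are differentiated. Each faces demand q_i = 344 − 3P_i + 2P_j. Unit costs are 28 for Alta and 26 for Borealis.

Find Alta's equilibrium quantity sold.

Alta's profit: π = (P_{Alta} − 28)(344 − 3P_{Alta} + 2P_{Borealis}).
∂π/∂P_{Alta} = 428 − 6P_{Alta} + 2P_{Borealis} = 0 ⇒ P_{Alta} = 214/3 + (1/3)P_{Borealis}.
Similarly P_{Borealis} = 211/3 + (1/3)P_{Alta}.
Plugging P_{Borealis} into Alta's best response: P_{Alta} = 214/3 + (1/3)(211/3 + (1/3)P_{Alta}) ⇒ (8/9)P_{Alta} = 853/9, so P_{Alta} = 106.625.
Then P_{Borealis} = 211/3 + (1/3)·106.625 = 105.875.
q_{Alta} = 344 − 3·106.625 + 2·105.875 = 235.875.

235.875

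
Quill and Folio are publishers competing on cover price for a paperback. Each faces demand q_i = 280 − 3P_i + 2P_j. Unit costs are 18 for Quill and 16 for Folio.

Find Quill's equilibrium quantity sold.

Quill's profit: π = (P_{Quill} − 18)(280 − 3P_{Quill} + 2P_{Folio}).
∂π/∂P_{Quill} = 334 − 6P_{Quill} + 2P_{Folio} = 0 ⇒ P_{Quill} = 167/3 + (1/3)P_{Folio}.
Similarly P_{Folio} = 164/3 + (1/3)P_{Quill}.
Plugging P_{Folio} into Quill's best response: P_{Quill} = 167/3 + (1/3)(164/3 + (1/3)P_{Quill}) ⇒ (8/9)P_{Quill} = 665/9, so P_{Quill} = 83.125.
Then P_{Folio} = 164/3 + (1/3)·83.125 = 82.375.
q_{Quill} = 280 − 3·83.125 + 2·82.375 = 195.375.

195.375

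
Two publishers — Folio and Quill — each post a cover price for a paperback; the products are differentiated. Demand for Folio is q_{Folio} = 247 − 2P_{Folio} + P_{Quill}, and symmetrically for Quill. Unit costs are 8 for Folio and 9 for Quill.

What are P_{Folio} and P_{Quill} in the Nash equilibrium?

Folio's profit: π = (P_{Folio} − 8)(247 − 2P_{Folio} + P_{Quill}).
∂π/∂P_{Folio} = 263 − 4P_{Folio} + P_{Quill} = 0 ⇒ P_{Folio} = 65.75 + 0.25P_{Quill}.
Similarly P_{Quill} = 66.25 + 0.25P_{Folio}.
Substituting the second reaction function into the first: P_{Folio} = 65.75 + 0.25(66.25 + 0.25P_{Folio}), which gives 0.9375P_{Folio} = 82.3125 ⇒ P_{Folio} = 87.8.
Then P_{Quill} = 66.25 + 0.25·87.8 = 88.2.

87.8, 88.2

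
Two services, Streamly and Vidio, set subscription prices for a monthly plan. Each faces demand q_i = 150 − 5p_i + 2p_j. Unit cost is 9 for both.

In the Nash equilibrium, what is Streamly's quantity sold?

Streamly's profit: π = (p_{Streamly} − 9)(150 − 5p_{Streamly} + 2p_{Vidio}).
∂π/∂p_{Streamly} = 195 − 10p_{Streamly} + 2p_{Vidio} = 0 ⇒ p_{Streamly} = 19.5 + 0.2p_{Vidio}.
Setting p_{Streamly} = p_{Vidio} in the reaction function: p_{Streamly} = 19.5 + 0.2p_{Streamly}, so p_{Streamly} = 19.5 / 0.8 = 24.375.
q_{Streamly} = 150 − 5·24.375 + 2·24.375 = 76.875.

76.875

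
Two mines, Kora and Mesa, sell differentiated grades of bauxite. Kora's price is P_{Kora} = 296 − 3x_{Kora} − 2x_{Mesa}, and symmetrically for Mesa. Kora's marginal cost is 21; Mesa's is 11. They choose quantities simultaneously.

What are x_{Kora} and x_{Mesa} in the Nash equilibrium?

33.75, 36.25

Mine Kora's profit: π = x_{Kora}(296 − 3x_{Kora} − 2x_{Mesa}) − 21x_{Kora}.
∂π/∂x_{Kora} = 275 − 6x_{Kora} − 2x_{Mesa} = 0 ⇒ x_{Kora} = 275/6 − (1/3)x_{Mesa}.
Similarly x_{Mesa} = 47.5 − (1/3)x_{Kora}.
Plugging x_{Mesa} into Kora's best response: x_{Kora} = 275/6 − (1/3)(47.5 − (1/3)x_{Kora}) ⇒ (8/9)x_{Kora} = 30, so x_{Kora} = 33.75.
Then x_{Mesa} = 47.5 − (1/3)·33.75 = 36.25.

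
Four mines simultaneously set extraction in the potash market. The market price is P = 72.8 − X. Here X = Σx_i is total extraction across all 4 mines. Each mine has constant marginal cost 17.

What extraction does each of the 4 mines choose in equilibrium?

11.16

A representative mine's profit is π_i = x_i(72.8 − X) − 17x_i, with X = x_i + Σ_{j≠i} x_j.
First-order condition: 55.8 − 2x_i − Σ_{j≠i} x_j = 0.
With identical mines, set every x_j = x: then 55.8 − 2x − 3x = 0, i.e. x = 55.8/5 = 11.16.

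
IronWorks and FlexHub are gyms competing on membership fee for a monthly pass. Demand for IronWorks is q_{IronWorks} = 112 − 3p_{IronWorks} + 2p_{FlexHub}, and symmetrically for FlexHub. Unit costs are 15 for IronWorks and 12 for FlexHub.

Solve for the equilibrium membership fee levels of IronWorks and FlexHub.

IronWorks's profit: π = (p_{IronWorks} − 15)(112 − 3p_{IronWorks} + 2p_{FlexHub}).
∂π/∂p_{IronWorks} = 157 − 6p_{IronWorks} + 2p_{FlexHub} = 0 ⇒ p_{IronWorks} = 157/6 + (1/3)p_{FlexHub}.
Similarly p_{FlexHub} = 74/3 + (1/3)p_{IronWorks}.
Plugging p_{FlexHub} into IronWorks's best response: p_{IronWorks} = 157/6 + (1/3)(74/3 + (1/3)p_{IronWorks}) ⇒ (8/9)p_{IronWorks} = 619/18, so p_{IronWorks} = 38.6875.
Then p_{FlexHub} = 74/3 + (1/3)·38.6875 = 37.5625.

38.6875, 37.5625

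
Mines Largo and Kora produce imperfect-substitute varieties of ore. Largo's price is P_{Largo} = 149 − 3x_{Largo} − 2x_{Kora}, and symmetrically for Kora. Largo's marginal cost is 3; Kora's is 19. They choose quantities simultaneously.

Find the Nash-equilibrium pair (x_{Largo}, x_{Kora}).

Mine Largo's profit: π = x_{Largo}(149 − 3x_{Largo} − 2x_{Kora}) − 3x_{Largo}.
∂π/∂x_{Largo} = 146 − 6x_{Largo} − 2x_{Kora} = 0 ⇒ x_{Largo} = 73/3 − (1/3)x_{Kora}.
Similarly x_{Kora} = 65/3 − (1/3)x_{Largo}.
Substituting the second reaction function into the first: x_{Largo} = 73/3 − (1/3)(65/3 − (1/3)x_{Largo}), which gives (8/9)x_{Largo} = 154/9 ⇒ x_{Largo} = 19.25.
Then x_{Kora} = 65/3 − (1/3)·19.25 = 15.25.

19.25, 15.25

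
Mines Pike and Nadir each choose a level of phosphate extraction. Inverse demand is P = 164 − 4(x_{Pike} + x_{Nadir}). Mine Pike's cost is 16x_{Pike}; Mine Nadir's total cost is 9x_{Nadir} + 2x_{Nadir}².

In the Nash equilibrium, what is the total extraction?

Mine Pike's profit: π = x_{Pike}(164 − 4(x_{Pike} + x_{Nadir})) − 16x_{Pike}.
∂π/∂x_{Pike} = 148 − 8x_{Pike} − 4x_{Nadir} = 0, so x_{Pike} = 18.5 − 0.5x_{Nadir}.
For Nadir: ∂π/∂x_{Nadir} = 155 − 12x_{Nadir} − 4x_{Pike} = 0 ⇒ x_{Nadir} = 155/12 − (1/3)x_{Pike}.
Plugging x_{Nadir} into Pike's best response: x_{Pike} = 18.5 − 0.5(155/12 − (1/3)x_{Pike}) ⇒ (5/6)x_{Pike} = 289/24, so x_{Pike} = 14.45.
Then x_{Nadir} = 155/12 − (1/3)·14.45 = 8.1.
Total extraction: 14.45 + 8.1 = 22.55.

22.55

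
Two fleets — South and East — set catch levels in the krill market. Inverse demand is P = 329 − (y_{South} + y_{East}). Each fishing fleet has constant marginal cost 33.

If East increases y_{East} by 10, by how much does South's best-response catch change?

Fishing fleet South's profit: π = y_{South}(329 − (y_{South} + y_{East})) − 33y_{South}.
∂π/∂y_{South} = 296 − 2y_{South} − y_{East} = 0, so y_{South} = 148 − 0.5y_{East}.
The reaction-function slope is −0.5, so a 10-unit rise in y_{East} moves y_{South} by −0.5 × 10 = −5. South's best response falls — the actions are strategic substitutes.

-5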